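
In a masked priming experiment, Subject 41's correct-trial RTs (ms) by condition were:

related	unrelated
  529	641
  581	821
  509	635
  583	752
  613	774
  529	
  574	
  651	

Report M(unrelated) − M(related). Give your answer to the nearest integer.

M(related) = 4569/8 = 571.125
M(unrelated) = 3623/5 = 724.600
Difference = 724.600 − 571.125 = 153.475 ms

153 ms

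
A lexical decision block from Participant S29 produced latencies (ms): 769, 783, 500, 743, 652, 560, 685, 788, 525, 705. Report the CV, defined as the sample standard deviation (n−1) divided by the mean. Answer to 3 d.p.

0.161

n = 10, Σ = 6710, M = 671.0000
Σ(x−M)² = 105612.000; s = √(105612.000/9) = 108.3267
CV = 108.3267 / 671.0000 = 0.16144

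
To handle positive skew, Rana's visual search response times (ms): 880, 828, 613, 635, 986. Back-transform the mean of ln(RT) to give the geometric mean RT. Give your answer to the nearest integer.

775 ms

ln(RT): 6.7799, 6.7190, 6.4184, 6.4536, 6.8937
Mean ln(RT) = 33.2646/5 = 6.65292
Geometric mean = exp(6.65292) = 775.04 ms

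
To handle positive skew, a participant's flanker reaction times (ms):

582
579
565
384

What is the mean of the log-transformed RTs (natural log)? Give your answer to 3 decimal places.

ln(RT): 6.3665, 6.3613, 6.3368, 5.9506
Σ ln(RT) = 25.0152
Mean = 25.0152/4 = 6.25381

6.254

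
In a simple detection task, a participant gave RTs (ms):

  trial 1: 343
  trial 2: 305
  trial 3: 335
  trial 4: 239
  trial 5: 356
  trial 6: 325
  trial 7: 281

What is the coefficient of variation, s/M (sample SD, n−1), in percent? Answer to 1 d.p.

n = 7, Σ = 2184, M = 312.0000
Σ(x−M)² = 9934.000; s = √(9934.000/6) = 40.6899
CV = 40.6899 / 312.0000 = 0.13042 = 13.042%

13.0%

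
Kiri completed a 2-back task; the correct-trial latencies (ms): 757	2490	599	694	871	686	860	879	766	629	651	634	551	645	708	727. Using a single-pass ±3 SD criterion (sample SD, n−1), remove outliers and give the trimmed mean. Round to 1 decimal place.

710.5 ms

n = 16, ΣRT = 13147, M = 821.688
Σ(x−M)² = 3109911.44; s = √(3109911.44/15) = 455.332
Cutoffs: 821.688 ± 3·455.332 → [-544.3, 2187.7]
Outside: 2490 → excluded.
Retained (n=15): Σ = 10657, mean = 10657/15 = 710.467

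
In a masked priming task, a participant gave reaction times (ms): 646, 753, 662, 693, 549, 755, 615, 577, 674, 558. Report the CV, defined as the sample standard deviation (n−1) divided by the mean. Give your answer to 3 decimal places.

n = 10, Σ = 6482, M = 648.2000
Σ(x−M)² = 49405.600; s = √(49405.600/9) = 74.0912
CV = 74.0912 / 648.2000 = 0.11430

0.114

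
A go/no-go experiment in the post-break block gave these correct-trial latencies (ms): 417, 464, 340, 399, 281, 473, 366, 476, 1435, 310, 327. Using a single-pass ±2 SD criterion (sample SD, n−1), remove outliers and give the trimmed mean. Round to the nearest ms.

385 ms

n = 11, ΣRT = 5288, M = 480.727
Σ(x−M)² = 1047376.18; s = √(1047376.18/10) = 323.632
Cutoffs: 480.727 ± 2·323.632 → [-166.5, 1128.0]
Outside: 1435 → excluded.
Retained (n=10): Σ = 3853, mean = 3853/10 = 385.300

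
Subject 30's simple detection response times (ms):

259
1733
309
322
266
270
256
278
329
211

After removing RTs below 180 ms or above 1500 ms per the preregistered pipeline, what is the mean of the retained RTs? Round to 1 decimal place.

277.8 ms

Excluded: 1733
Retained (n=9): Σ = 2500
Mean = 2500/9 = 277.7778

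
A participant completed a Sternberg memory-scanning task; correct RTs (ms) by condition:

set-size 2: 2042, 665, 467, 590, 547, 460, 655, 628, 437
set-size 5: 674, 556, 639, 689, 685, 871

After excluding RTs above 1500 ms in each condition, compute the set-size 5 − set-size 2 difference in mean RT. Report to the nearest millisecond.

130 ms

set-size 2: exclude 2042
M(set-size 2) = 4449/8 = 556.125
M(set-size 5) = 4114/6 = 685.667
Difference = 685.667 − 556.125 = 129.542 ms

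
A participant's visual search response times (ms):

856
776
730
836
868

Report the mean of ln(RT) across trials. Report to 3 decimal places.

ln(RT): 6.7523, 6.6542, 6.5930, 6.7286, 6.7662
Σ ln(RT) = 33.4943
Mean = 33.4943/5 = 6.69886

6.699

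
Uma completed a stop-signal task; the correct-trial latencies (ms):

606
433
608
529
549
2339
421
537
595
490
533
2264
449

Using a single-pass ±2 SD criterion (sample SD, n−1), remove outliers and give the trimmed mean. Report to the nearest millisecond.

523 ms

n = 13, ΣRT = 10353, M = 796.385
Σ(x−M)² = 5402703.08; s = √(5402703.08/12) = 670.988
Cutoffs: 796.385 ± 2·670.988 → [-545.6, 2138.4]
Outside: 2264, 2339 → excluded.
Retained (n=11): Σ = 5750, mean = 5750/11 = 522.727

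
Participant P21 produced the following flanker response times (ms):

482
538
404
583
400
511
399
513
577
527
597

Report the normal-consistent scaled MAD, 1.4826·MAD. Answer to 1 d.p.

Sorted: 399, 400, 404, 482, 511, 513, 527, 538, 577, 583, 597 → median = 513
|x − 513| sorted: 0, 2, 14, 25, 31, 64, 70, 84, 109, 113, 114 → MAD = 64
Robust SD ≈ 1.4826 × 64 = 94.886

94.9 ms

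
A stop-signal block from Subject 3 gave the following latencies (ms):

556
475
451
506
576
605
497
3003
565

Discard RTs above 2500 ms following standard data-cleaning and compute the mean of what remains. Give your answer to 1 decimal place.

Excluded: 3003
Retained (n=8): Σ = 4231
Mean = 4231/8 = 528.8750

528.9 ms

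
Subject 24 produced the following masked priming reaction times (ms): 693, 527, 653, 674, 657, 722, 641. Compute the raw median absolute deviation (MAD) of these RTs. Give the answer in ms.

17 ms

Sorted: 527, 641, 653, 657, 674, 693, 722 → median = 657
|x − 657|: 36, 130, 4, 17, 0, 65, 16
Sorted deviations: 0, 4, 16, 17, 36, 65, 130 → MAD = 17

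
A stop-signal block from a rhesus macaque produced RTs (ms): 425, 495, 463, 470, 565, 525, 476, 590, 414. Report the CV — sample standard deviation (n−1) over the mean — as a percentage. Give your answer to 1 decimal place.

12.1%

n = 9, Σ = 4423, M = 491.4444
Σ(x−M)² = 28182.222; s = √(28182.222/8) = 59.3530
CV = 59.3530 / 491.4444 = 0.12077 = 12.077%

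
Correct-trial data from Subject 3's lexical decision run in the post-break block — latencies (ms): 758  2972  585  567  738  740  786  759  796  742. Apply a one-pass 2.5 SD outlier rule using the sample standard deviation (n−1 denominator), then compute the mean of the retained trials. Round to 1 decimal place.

719.0 ms

n = 10, ΣRT = 9443, M = 944.300
Σ(x−M)² = 4624338.10; s = √(4624338.10/9) = 716.809
Cutoffs: 944.300 ± 2.5·716.809 → [-847.7, 2736.3]
Outside: 2972 → excluded.
Retained (n=9): Σ = 6471, mean = 6471/9 = 719.000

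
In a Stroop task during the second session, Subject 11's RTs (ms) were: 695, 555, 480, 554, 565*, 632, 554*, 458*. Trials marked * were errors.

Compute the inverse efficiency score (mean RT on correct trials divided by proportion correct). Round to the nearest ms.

Correct trials (n=5): 695, 555, 480, 554, 632
Mean correct RT = 2916/5 = 583.2000 ms
Proportion correct = 5/8
IES = 583.2000 / (5/8) = 933.120 ms

933 ms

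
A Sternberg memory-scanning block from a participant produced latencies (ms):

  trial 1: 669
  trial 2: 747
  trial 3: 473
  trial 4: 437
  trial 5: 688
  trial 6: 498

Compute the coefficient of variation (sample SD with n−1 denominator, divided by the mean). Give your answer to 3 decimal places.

0.224

n = 6, Σ = 3512, M = 585.3333
Σ(x−M)² = 85925.333; s = √(85925.333/5) = 131.0918
CV = 131.0918 / 585.3333 = 0.22396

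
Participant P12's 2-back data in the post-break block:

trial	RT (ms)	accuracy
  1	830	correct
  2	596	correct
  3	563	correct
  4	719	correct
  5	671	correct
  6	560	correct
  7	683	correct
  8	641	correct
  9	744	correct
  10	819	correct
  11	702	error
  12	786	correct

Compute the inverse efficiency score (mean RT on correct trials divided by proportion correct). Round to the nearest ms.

755 ms

Correct trials (n=11): 830, 596, 563, 719, 671, 560, 683, 641, 744, 819, 786
Mean correct RT = 7612/11 = 692.0000 ms
Proportion correct = 11/12
IES = 692.0000 / (11/12) = 754.909 ms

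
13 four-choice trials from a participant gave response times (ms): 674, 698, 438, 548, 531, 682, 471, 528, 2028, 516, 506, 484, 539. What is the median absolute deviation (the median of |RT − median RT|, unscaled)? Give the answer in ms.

47 ms

Sorted: 438, 471, 484, 506, 516, 528, 531, 539, 548, 674, 682, 698, 2028 → median = 531
|x − 531|: 143, 167, 93, 17, 0, 151, 60, 3, 1497, 15, 25, 47, 8
Sorted deviations: 0, 3, 8, 15, 17, 25, 47, 60, 93, 143, 151, 167, 1497 → MAD = 47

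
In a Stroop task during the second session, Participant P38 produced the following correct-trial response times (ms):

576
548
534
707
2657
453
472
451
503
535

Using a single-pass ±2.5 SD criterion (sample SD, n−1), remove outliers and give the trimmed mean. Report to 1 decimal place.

n = 10, ΣRT = 7436, M = 743.600
Σ(x−M)² = 4117952.40; s = √(4117952.40/9) = 676.425
Cutoffs: 743.600 ± 2.5·676.425 → [-947.5, 2434.7]
Outside: 2657 → excluded.
Retained (n=9): Σ = 4779, mean = 4779/9 = 531.000

531.0 ms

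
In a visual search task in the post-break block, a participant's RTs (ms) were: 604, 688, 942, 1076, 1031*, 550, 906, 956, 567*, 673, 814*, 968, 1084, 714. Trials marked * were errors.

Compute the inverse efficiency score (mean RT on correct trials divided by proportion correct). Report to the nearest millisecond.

Correct trials (n=11): 604, 688, 942, 1076, 550, 906, 956, 673, 968, 1084, 714
Mean correct RT = 9161/11 = 832.8182 ms
Proportion correct = 11/14
IES = 832.8182 / (11/14) = 1059.950 ms

1060 ms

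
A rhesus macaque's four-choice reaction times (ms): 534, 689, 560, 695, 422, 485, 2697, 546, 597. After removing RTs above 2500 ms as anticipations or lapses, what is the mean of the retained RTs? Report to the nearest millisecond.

566 ms

Excluded: 2697
Retained (n=8): Σ = 4528
Mean = 4528/8 = 566.0000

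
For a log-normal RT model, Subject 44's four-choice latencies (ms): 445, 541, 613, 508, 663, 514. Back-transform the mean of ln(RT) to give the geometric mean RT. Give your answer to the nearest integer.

543 ms

ln(RT): 6.0981, 6.2934, 6.4184, 6.2305, 6.4968, 6.2422
Mean ln(RT) = 37.7793/6 = 6.29656
Geometric mean = exp(6.29656) = 542.70 ms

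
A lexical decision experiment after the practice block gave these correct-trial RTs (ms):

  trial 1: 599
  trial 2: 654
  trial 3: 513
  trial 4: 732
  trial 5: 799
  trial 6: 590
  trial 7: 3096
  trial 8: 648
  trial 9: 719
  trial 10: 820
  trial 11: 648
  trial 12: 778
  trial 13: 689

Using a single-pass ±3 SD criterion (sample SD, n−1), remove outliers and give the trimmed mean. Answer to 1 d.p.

n = 13, ΣRT = 11285, M = 868.077
Σ(x−M)² = 5470152.92; s = √(5470152.92/12) = 675.164
Cutoffs: 868.077 ± 3·675.164 → [-1157.4, 2893.6]
Outside: 3096 → excluded.
Retained (n=12): Σ = 8189, mean = 8189/12 = 682.417

682.4 ms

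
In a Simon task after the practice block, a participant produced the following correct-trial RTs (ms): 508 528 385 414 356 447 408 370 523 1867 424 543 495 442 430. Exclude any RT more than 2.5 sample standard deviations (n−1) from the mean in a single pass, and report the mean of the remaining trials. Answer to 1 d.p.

n = 15, ΣRT = 8140, M = 542.667
Σ(x−M)² = 1928203.33; s = √(1928203.33/14) = 371.118
Cutoffs: 542.667 ± 2.5·371.118 → [-385.1, 1470.5]
Outside: 1867 → excluded.
Retained (n=14): Σ = 6273, mean = 6273/14 = 448.071

448.1 ms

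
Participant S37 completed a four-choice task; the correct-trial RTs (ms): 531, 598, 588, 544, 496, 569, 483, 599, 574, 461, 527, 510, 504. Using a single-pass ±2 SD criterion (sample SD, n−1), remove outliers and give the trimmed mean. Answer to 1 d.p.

n = 13, ΣRT = 6984, M = 537.231
Σ(x−M)² = 24934.31; s = √(24934.31/12) = 45.584
Cutoffs: 537.231 ± 2·45.584 → [446.1, 628.4]
No RTs fall outside the cutoffs; all 13 retained. Mean = 6984/13 = 537.231

537.2 ms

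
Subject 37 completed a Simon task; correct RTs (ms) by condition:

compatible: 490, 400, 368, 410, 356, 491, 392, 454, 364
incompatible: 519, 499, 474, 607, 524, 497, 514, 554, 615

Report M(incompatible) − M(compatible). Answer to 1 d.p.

119.8 ms

M(compatible) = 3725/9 = 413.889
M(incompatible) = 4803/9 = 533.667
Difference = 533.667 − 413.889 = 119.778 ms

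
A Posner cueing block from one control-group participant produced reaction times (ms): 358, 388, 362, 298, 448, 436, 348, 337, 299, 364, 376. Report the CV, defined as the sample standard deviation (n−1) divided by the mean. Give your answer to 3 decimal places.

n = 11, Σ = 4014, M = 364.9091
Σ(x−M)² = 22556.909; s = √(22556.909/10) = 47.4941
CV = 47.4941 / 364.9091 = 0.13015

0.130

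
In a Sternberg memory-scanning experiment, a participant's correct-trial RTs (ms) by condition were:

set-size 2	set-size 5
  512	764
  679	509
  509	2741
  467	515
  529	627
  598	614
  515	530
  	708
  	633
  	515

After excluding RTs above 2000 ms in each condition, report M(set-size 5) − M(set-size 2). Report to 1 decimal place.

57.5 ms

set-size 5: exclude 2741
M(set-size 2) = 3809/7 = 544.143
M(set-size 5) = 5415/9 = 601.667
Difference = 601.667 − 544.143 = 57.524 ms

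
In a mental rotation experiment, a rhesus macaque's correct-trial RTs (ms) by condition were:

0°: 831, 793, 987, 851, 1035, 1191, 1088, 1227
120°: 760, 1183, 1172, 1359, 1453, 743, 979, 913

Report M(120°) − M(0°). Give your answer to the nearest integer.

M(0°) = 8003/8 = 1000.375
M(120°) = 8562/8 = 1070.250
Difference = 1070.250 − 1000.375 = 69.875 ms

70 ms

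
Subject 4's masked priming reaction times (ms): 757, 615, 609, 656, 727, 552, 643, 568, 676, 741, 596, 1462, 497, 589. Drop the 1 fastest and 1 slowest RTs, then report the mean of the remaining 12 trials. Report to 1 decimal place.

Sorted: 497, 552, 568, 589, 596, 609, 615, 643, 656, 676, 727, 741, 757, 1462
Drop lowest 1 (497) and highest 1 (1462)
Remaining (n=12): Σ = 7729, mean = 7729/12 = 644.083

644.1 ms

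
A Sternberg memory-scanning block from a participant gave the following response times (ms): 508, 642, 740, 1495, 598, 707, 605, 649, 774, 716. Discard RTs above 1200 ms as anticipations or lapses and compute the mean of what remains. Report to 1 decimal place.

Excluded: 1495
Retained (n=9): Σ = 5939
Mean = 5939/9 = 659.8889

659.9 ms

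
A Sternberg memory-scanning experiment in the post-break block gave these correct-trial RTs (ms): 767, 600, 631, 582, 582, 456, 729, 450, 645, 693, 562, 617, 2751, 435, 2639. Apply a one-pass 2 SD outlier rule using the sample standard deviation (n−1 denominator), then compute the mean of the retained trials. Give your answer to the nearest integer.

596 ms

n = 15, ΣRT = 13139, M = 875.933
Σ(x−M)² = 7771240.93; s = √(7771240.93/14) = 745.043
Cutoffs: 875.933 ± 2·745.043 → [-614.2, 2366.0]
Outside: 2639, 2751 → excluded.
Retained (n=13): Σ = 7749, mean = 7749/13 = 596.077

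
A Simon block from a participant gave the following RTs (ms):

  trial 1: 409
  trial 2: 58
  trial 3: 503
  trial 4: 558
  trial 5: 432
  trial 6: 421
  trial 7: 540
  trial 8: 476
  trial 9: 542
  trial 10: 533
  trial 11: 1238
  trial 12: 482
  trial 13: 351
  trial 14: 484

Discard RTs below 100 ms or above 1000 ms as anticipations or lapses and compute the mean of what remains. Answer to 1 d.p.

477.6 ms

Excluded: 58, 1238
Retained (n=12): Σ = 5731
Mean = 5731/12 = 477.5833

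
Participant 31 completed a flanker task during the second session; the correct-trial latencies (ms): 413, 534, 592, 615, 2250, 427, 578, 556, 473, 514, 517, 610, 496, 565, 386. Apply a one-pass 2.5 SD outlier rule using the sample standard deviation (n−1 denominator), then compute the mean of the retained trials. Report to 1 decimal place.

519.7 ms

n = 15, ΣRT = 9526, M = 635.067
Σ(x−M)² = 2864368.93; s = √(2864368.93/14) = 452.325
Cutoffs: 635.067 ± 2.5·452.325 → [-495.7, 1765.9]
Outside: 2250 → excluded.
Retained (n=14): Σ = 7276, mean = 7276/14 = 519.714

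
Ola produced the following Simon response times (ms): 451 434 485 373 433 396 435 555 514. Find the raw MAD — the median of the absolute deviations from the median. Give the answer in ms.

39 ms

Sorted: 373, 396, 433, 434, 435, 451, 485, 514, 555 → median = 435
|x − 435|: 16, 1, 50, 62, 2, 39, 0, 120, 79
Sorted deviations: 0, 1, 2, 16, 39, 50, 62, 79, 120 → MAD = 39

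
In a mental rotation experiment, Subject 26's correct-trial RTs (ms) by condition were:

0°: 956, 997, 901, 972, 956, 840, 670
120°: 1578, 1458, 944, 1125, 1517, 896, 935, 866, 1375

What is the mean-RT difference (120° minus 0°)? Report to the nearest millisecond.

M(0°) = 6292/7 = 898.857
M(120°) = 10694/9 = 1188.222
Difference = 1188.222 − 898.857 = 289.365 ms

289 ms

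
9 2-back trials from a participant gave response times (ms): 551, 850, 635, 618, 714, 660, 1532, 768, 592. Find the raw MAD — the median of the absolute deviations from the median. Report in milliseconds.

68 ms

Sorted: 551, 592, 618, 635, 660, 714, 768, 850, 1532 → median = 660
|x − 660|: 109, 190, 25, 42, 54, 0, 872, 108, 68
Sorted deviations: 0, 25, 42, 54, 68, 108, 109, 190, 872 → MAD = 68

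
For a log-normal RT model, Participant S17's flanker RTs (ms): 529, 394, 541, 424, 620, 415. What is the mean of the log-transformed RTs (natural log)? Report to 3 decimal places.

6.175

ln(RT): 6.2710, 5.9764, 6.2934, 6.0497, 6.4297, 6.0283
Σ ln(RT) = 37.0485
Mean = 37.0485/6 = 6.17475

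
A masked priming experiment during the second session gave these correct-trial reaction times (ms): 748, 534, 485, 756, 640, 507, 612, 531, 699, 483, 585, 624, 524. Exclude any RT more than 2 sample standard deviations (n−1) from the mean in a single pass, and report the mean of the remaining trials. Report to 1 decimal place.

594.5 ms

n = 13, ΣRT = 7728, M = 594.462
Σ(x−M)² = 108643.23; s = √(108643.23/12) = 95.150
Cutoffs: 594.462 ± 2·95.150 → [404.2, 784.8]
No RTs fall outside the cutoffs; all 13 retained. Mean = 7728/13 = 594.462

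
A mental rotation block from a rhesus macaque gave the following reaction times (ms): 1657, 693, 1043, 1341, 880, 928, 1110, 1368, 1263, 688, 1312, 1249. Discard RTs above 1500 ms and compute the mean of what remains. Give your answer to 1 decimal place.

1079.5 ms

Excluded: 1657
Retained (n=11): Σ = 11875
Mean = 11875/11 = 1079.5455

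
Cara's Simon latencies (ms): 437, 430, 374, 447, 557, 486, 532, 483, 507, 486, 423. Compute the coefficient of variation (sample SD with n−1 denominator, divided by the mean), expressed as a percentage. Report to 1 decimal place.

11.3%

n = 11, Σ = 5162, M = 469.2727
Σ(x−M)² = 28100.182; s = √(28100.182/10) = 53.0096
CV = 53.0096 / 469.2727 = 0.11296 = 11.296%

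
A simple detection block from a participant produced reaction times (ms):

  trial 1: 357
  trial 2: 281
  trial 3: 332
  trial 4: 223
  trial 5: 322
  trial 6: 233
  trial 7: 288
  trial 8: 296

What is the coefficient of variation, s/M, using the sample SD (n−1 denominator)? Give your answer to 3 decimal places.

0.159

n = 8, Σ = 2332, M = 291.5000
Σ(x−M)² = 15118.000; s = √(15118.000/7) = 46.4727
CV = 46.4727 / 291.5000 = 0.15943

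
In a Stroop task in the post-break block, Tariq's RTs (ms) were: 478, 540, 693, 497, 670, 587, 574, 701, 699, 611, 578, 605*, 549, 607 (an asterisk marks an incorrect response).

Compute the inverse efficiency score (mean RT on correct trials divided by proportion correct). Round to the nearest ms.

645 ms

Correct trials (n=13): 478, 540, 693, 497, 670, 587, 574, 701, 699, 611, 578, 549, 607
Mean correct RT = 7784/13 = 598.7692 ms
Proportion correct = 13/14
IES = 598.7692 / (13/14) = 644.828 ms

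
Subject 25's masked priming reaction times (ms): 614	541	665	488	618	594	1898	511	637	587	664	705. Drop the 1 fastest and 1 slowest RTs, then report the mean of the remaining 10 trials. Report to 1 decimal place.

Sorted: 488, 511, 541, 587, 594, 614, 618, 637, 664, 665, 705, 1898
Drop lowest 1 (488) and highest 1 (1898)
Remaining (n=10): Σ = 6136, mean = 6136/10 = 613.600

613.6 ms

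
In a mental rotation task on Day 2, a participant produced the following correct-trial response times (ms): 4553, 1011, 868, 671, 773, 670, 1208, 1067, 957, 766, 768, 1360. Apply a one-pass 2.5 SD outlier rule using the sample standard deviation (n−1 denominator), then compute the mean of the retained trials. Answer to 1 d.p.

n = 12, ΣRT = 14672, M = 1222.667
Σ(x−M)² = 12602840.67; s = √(12602840.67/11) = 1070.380
Cutoffs: 1222.667 ± 2.5·1070.380 → [-1453.3, 3898.6]
Outside: 4553 → excluded.
Retained (n=11): Σ = 10119, mean = 10119/11 = 919.909

919.9 ms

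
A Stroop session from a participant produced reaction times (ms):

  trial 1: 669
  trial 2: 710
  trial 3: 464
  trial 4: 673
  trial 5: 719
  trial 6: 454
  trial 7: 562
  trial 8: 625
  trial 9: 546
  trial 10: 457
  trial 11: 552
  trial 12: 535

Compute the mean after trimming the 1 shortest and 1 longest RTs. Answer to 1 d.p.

Sorted: 454, 457, 464, 535, 546, 552, 562, 625, 669, 673, 710, 719
Drop lowest 1 (454) and highest 1 (719)
Remaining (n=10): Σ = 5793, mean = 5793/10 = 579.300

579.3 ms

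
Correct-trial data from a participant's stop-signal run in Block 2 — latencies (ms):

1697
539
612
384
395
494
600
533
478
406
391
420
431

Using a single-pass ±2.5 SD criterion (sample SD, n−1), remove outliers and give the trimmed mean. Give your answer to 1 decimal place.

473.6 ms

n = 13, ΣRT = 7380, M = 567.692
Σ(x−M)² = 1455272.77; s = √(1455272.77/12) = 348.242
Cutoffs: 567.692 ± 2.5·348.242 → [-302.9, 1438.3]
Outside: 1697 → excluded.
Retained (n=12): Σ = 5683, mean = 5683/12 = 473.583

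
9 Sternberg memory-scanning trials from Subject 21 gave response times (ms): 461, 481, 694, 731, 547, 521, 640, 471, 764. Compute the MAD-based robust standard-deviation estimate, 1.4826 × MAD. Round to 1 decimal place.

Sorted: 461, 471, 481, 521, 547, 640, 694, 731, 764 → median = 547
|x − 547| sorted: 0, 26, 66, 76, 86, 93, 147, 184, 217 → MAD = 86
Robust SD ≈ 1.4826 × 86 = 127.504

127.5 ms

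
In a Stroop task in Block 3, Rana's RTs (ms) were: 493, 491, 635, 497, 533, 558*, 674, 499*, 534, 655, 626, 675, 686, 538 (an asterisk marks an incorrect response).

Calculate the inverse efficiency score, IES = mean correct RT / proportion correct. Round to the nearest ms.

684 ms

Correct trials (n=12): 493, 491, 635, 497, 533, 674, 534, 655, 626, 675, 686, 538
Mean correct RT = 7037/12 = 586.4167 ms
Proportion correct = 12/14
IES = 586.4167 / (12/14) = 684.153 ms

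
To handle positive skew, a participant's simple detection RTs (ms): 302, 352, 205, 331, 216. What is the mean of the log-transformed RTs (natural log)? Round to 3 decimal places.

5.615

ln(RT): 5.7104, 5.8636, 5.3230, 5.8021, 5.3753
Σ ln(RT) = 28.0745
Mean = 28.0745/5 = 5.61489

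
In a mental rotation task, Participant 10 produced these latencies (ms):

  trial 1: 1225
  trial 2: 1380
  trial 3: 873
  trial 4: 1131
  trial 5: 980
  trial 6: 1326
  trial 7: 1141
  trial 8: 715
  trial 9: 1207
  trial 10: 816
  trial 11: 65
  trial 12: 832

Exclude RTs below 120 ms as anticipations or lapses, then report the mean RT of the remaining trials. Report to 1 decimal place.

Excluded: 65
Retained (n=11): Σ = 11626
Mean = 11626/11 = 1056.9091

1056.9 ms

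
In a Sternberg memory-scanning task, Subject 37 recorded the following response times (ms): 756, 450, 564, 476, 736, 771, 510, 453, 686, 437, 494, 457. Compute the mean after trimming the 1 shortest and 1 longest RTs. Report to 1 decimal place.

558.2 ms

Sorted: 437, 450, 453, 457, 476, 494, 510, 564, 686, 736, 756, 771
Drop lowest 1 (437) and highest 1 (771)
Remaining (n=10): Σ = 5582, mean = 5582/10 = 558.200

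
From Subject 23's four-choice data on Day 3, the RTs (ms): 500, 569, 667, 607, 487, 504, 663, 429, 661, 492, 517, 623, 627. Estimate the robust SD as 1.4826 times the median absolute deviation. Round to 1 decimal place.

Sorted: 429, 487, 492, 500, 504, 517, 569, 607, 623, 627, 661, 663, 667 → median = 569
|x − 569| sorted: 0, 38, 52, 54, 58, 65, 69, 77, 82, 92, 94, 98, 140 → MAD = 69
Robust SD ≈ 1.4826 × 69 = 102.299

102.3 ms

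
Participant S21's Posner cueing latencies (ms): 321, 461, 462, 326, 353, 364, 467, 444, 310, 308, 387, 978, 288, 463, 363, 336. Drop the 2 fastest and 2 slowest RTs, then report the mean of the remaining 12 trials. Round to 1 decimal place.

Sorted: 288, 308, 310, 321, 326, 336, 353, 363, 364, 387, 444, 461, 462, 463, 467, 978
Drop lowest 2 (288, 308) and highest 2 (467, 978)
Remaining (n=12): Σ = 4590, mean = 4590/12 = 382.500

382.5 ms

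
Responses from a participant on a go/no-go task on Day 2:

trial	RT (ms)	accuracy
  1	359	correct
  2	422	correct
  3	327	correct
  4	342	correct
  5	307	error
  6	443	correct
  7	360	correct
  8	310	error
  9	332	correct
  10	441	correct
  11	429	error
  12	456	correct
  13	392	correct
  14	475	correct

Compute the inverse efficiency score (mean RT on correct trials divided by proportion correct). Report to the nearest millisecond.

Correct trials (n=11): 359, 422, 327, 342, 443, 360, 332, 441, 456, 392, 475
Mean correct RT = 4349/11 = 395.3636 ms
Proportion correct = 11/14
IES = 395.3636 / (11/14) = 503.190 ms

503 ms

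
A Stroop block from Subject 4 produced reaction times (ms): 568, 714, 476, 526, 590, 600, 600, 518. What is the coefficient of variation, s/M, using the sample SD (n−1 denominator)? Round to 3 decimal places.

0.125

n = 8, Σ = 4592, M = 574.0000
Σ(x−M)² = 36288.000; s = √(36288.000/7) = 72.0000
CV = 72.0000 / 574.0000 = 0.12544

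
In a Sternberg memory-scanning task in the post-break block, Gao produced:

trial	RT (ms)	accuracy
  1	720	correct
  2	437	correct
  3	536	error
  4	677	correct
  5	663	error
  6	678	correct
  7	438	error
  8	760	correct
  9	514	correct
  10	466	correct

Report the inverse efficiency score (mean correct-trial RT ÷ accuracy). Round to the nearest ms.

Correct trials (n=7): 720, 437, 677, 678, 760, 514, 466
Mean correct RT = 4252/7 = 607.4286 ms
Proportion correct = 7/10
IES = 607.4286 / (7/10) = 867.755 ms

868 ms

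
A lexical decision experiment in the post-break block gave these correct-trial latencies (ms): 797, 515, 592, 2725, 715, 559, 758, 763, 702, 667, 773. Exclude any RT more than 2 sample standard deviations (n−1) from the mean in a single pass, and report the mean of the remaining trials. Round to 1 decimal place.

n = 11, ΣRT = 9566, M = 869.636
Σ(x−M)² = 3873242.55; s = √(3873242.55/10) = 622.354
Cutoffs: 869.636 ± 2·622.354 → [-375.1, 2114.3]
Outside: 2725 → excluded.
Retained (n=10): Σ = 6841, mean = 6841/10 = 684.100

684.1 ms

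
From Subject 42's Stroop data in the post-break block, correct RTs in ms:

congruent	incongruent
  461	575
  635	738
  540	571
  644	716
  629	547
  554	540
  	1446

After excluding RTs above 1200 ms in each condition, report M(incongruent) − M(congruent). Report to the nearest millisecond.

incongruent: exclude 1446
M(congruent) = 3463/6 = 577.167
M(incongruent) = 3687/6 = 614.500
Difference = 614.500 − 577.167 = 37.333 ms

37 ms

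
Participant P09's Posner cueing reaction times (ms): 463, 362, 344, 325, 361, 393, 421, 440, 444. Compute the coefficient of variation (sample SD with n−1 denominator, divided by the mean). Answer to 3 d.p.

0.125

n = 9, Σ = 3553, M = 394.7778
Σ(x−M)² = 19475.556; s = √(19475.556/8) = 49.3401
CV = 49.3401 / 394.7778 = 0.12498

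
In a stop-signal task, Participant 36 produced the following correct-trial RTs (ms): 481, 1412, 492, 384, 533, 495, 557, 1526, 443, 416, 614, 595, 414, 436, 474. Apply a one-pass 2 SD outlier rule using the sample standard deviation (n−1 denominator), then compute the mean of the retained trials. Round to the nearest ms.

n = 15, ΣRT = 9272, M = 618.133
Σ(x−M)² = 1737825.73; s = √(1737825.73/14) = 352.321
Cutoffs: 618.133 ± 2·352.321 → [-86.5, 1322.8]
Outside: 1412, 1526 → excluded.
Retained (n=13): Σ = 6334, mean = 6334/13 = 487.231

487 ms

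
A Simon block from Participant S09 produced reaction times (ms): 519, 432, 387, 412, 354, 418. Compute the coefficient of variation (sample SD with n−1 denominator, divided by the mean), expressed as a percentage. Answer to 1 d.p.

n = 6, Σ = 2522, M = 420.3333
Σ(x−M)² = 15457.333; s = √(15457.333/5) = 55.6010
CV = 55.6010 / 420.3333 = 0.13228 = 13.228%

13.2%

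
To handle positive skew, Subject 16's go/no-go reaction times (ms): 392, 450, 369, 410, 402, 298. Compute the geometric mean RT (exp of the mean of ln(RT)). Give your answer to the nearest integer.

ln(RT): 5.9713, 6.1092, 5.9108, 6.0162, 5.9965, 5.6971
Mean ln(RT) = 35.7010/6 = 5.95017
Geometric mean = exp(5.95017) = 383.82 ms

384 ms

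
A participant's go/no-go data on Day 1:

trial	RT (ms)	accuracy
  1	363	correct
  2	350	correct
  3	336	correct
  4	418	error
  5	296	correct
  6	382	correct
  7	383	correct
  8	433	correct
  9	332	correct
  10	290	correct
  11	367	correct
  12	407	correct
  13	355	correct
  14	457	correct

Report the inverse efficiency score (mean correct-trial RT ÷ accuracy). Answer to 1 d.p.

Correct trials (n=13): 363, 350, 336, 296, 382, 383, 433, 332, 290, 367, 407, 355, 457
Mean correct RT = 4751/13 = 365.4615 ms
Proportion correct = 13/14
IES = 365.4615 / (13/14) = 393.574 ms

393.6 ms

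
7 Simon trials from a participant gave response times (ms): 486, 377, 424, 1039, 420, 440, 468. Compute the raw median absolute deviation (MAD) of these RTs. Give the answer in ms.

28 ms

Sorted: 377, 420, 424, 440, 468, 486, 1039 → median = 440
|x − 440|: 46, 63, 16, 599, 20, 0, 28
Sorted deviations: 0, 16, 20, 28, 46, 63, 599 → MAD = 28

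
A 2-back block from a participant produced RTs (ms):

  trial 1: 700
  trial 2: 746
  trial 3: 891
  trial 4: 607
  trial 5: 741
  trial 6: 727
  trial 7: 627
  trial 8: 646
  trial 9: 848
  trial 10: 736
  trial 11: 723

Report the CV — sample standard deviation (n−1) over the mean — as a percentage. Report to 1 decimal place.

n = 11, Σ = 7992, M = 726.5455
Σ(x−M)² = 73878.727; s = √(73878.727/10) = 85.9527
CV = 85.9527 / 726.5455 = 0.11830 = 11.830%

11.8%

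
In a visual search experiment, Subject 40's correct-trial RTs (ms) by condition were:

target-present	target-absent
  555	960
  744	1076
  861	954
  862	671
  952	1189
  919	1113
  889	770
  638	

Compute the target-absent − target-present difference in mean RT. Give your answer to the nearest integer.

159 ms

M(target-present) = 6420/8 = 802.500
M(target-absent) = 6733/7 = 961.857
Difference = 961.857 − 802.500 = 159.357 ms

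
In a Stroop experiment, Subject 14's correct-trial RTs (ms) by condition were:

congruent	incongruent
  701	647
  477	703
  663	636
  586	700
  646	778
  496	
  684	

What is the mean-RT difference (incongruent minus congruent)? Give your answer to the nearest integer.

M(congruent) = 4253/7 = 607.571
M(incongruent) = 3464/5 = 692.800
Difference = 692.800 − 607.571 = 85.229 ms

85 ms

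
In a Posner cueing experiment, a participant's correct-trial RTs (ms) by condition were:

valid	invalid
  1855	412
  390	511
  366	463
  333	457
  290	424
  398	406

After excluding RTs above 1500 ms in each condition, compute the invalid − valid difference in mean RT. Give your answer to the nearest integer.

90 ms

valid: exclude 1855
M(valid) = 1777/5 = 355.400
M(invalid) = 2673/6 = 445.500
Difference = 445.500 − 355.400 = 90.100 ms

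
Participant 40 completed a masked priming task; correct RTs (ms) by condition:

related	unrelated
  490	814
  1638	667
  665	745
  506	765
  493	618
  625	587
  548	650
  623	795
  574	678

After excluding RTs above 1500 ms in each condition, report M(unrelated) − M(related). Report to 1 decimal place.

136.6 ms

related: exclude 1638
M(related) = 4524/8 = 565.500
M(unrelated) = 6319/9 = 702.111
Difference = 702.111 − 565.500 = 136.611 ms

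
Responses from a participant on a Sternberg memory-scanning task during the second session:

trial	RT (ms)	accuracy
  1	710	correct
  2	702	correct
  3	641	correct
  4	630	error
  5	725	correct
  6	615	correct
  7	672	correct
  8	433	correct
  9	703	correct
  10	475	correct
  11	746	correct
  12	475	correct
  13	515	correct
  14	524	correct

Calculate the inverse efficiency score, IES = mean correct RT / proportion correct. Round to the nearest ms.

Correct trials (n=13): 710, 702, 641, 725, 615, 672, 433, 703, 475, 746, 475, 515, 524
Mean correct RT = 7936/13 = 610.4615 ms
Proportion correct = 13/14
IES = 610.4615 / (13/14) = 657.420 ms

657 ms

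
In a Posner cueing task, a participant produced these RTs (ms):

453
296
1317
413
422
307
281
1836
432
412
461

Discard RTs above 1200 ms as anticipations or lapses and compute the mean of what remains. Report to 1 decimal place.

Excluded: 1317, 1836
Retained (n=9): Σ = 3477
Mean = 3477/9 = 386.3333

386.3 ms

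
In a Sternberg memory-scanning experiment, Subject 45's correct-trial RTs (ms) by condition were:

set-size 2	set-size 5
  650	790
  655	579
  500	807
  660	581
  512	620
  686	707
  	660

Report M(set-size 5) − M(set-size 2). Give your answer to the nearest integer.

67 ms

M(set-size 2) = 3663/6 = 610.500
M(set-size 5) = 4744/7 = 677.714
Difference = 677.714 − 610.500 = 67.214 ms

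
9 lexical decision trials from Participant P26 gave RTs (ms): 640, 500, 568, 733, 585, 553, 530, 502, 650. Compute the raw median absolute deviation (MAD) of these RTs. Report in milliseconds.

Sorted: 500, 502, 530, 553, 568, 585, 640, 650, 733 → median = 568
|x − 568|: 72, 68, 0, 165, 17, 15, 38, 66, 82
Sorted deviations: 0, 15, 17, 38, 66, 68, 72, 82, 165 → MAD = 66

66 ms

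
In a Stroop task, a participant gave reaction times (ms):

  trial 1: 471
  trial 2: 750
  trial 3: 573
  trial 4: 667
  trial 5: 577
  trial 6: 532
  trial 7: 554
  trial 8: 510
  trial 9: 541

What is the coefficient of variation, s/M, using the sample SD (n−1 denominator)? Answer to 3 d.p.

0.148

n = 9, Σ = 5175, M = 575.0000
Σ(x−M)² = 57584.000; s = √(57584.000/8) = 84.8410
CV = 84.8410 / 575.0000 = 0.14755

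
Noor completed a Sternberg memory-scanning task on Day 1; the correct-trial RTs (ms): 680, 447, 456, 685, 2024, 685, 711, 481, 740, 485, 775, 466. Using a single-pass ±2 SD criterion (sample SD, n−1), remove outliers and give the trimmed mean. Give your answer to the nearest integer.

601 ms

n = 12, ΣRT = 8635, M = 719.583
Σ(x−M)² = 2029056.92; s = √(2029056.92/11) = 429.488
Cutoffs: 719.583 ± 2·429.488 → [-139.4, 1578.6]
Outside: 2024 → excluded.
Retained (n=11): Σ = 6611, mean = 6611/11 = 601.000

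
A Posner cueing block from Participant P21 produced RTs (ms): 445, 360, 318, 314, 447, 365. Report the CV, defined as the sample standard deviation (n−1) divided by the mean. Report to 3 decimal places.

0.157

n = 6, Σ = 2249, M = 374.8333
Σ(x−M)² = 17378.833; s = √(17378.833/5) = 58.9556
CV = 58.9556 / 374.8333 = 0.15728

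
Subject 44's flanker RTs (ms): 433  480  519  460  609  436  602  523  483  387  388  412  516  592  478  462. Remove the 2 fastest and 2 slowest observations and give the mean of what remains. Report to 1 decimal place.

Sorted: 387, 388, 412, 433, 436, 460, 462, 478, 480, 483, 516, 519, 523, 592, 602, 609
Drop lowest 2 (387, 388) and highest 2 (602, 609)
Remaining (n=12): Σ = 5794, mean = 5794/12 = 482.833

482.8 ms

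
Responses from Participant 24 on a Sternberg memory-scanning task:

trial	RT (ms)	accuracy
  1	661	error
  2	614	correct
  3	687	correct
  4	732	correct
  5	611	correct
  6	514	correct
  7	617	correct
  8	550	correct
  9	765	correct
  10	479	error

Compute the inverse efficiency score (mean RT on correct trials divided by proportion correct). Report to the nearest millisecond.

Correct trials (n=8): 614, 687, 732, 611, 514, 617, 550, 765
Mean correct RT = 5090/8 = 636.2500 ms
Proportion correct = 8/10
IES = 636.2500 / (8/10) = 795.312 ms

795 ms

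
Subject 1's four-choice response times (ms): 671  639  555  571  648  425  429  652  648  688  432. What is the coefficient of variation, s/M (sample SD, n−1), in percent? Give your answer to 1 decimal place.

n = 11, Σ = 6358, M = 578.0000
Σ(x−M)² = 107250.000; s = √(107250.000/10) = 103.5616
CV = 103.5616 / 578.0000 = 0.17917 = 17.917%

17.9%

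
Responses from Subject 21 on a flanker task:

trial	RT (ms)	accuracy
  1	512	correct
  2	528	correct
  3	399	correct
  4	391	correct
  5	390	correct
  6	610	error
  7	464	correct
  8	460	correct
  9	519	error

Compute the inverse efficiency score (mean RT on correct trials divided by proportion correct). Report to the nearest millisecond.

577 ms

Correct trials (n=7): 512, 528, 399, 391, 390, 464, 460
Mean correct RT = 3144/7 = 449.1429 ms
Proportion correct = 7/9
IES = 449.1429 / (7/9) = 577.469 ms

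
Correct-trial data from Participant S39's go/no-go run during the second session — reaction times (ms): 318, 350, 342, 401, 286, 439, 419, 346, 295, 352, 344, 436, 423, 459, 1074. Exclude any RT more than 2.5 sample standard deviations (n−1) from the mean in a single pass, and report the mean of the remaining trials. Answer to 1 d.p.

372.1 ms

n = 15, ΣRT = 6284, M = 418.933
Σ(x−M)² = 501052.93; s = √(501052.93/14) = 189.181
Cutoffs: 418.933 ± 2.5·189.181 → [-54.0, 891.9]
Outside: 1074 → excluded.
Retained (n=14): Σ = 5210, mean = 5210/14 = 372.143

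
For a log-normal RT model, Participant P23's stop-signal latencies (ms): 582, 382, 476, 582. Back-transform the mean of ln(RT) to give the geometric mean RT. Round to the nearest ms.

ln(RT): 6.3665, 5.9454, 6.1654, 6.3665
Mean ln(RT) = 24.8438/4 = 6.21094
Geometric mean = exp(6.21094) = 498.17 ms

498 ms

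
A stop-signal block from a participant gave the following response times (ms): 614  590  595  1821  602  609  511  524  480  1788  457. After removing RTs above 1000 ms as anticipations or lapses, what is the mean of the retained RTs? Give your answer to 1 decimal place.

553.6 ms

Excluded: 1788, 1821
Retained (n=9): Σ = 4982
Mean = 4982/9 = 553.5556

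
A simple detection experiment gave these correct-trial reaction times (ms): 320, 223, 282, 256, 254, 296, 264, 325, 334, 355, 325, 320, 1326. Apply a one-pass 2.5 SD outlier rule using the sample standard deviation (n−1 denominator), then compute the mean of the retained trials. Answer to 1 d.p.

296.2 ms

n = 13, ΣRT = 4880, M = 375.385
Σ(x−M)² = 996647.08; s = √(996647.08/12) = 288.191
Cutoffs: 375.385 ± 2.5·288.191 → [-345.1, 1095.9]
Outside: 1326 → excluded.
Retained (n=12): Σ = 3554, mean = 3554/12 = 296.167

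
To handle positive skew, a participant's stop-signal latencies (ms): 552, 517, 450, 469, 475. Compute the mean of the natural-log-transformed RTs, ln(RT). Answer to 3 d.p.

ln(RT): 6.3135, 6.2480, 6.1092, 6.1506, 6.1633
Σ ln(RT) = 30.9848
Mean = 30.9848/5 = 6.19695

6.197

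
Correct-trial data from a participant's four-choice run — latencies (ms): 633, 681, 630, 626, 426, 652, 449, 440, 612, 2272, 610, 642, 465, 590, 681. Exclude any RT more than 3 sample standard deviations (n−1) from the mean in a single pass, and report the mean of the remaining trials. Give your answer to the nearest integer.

n = 15, ΣRT = 10409, M = 693.933
Σ(x−M)² = 2780732.93; s = √(2780732.93/14) = 445.672
Cutoffs: 693.933 ± 3·445.672 → [-643.1, 2031.0]
Outside: 2272 → excluded.
Retained (n=14): Σ = 8137, mean = 8137/14 = 581.214

581 ms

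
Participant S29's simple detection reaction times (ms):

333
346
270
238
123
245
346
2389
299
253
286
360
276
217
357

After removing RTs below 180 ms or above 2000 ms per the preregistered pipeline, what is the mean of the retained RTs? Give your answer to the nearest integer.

Excluded: 123, 2389
Retained (n=13): Σ = 3826
Mean = 3826/13 = 294.3077

294 ms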